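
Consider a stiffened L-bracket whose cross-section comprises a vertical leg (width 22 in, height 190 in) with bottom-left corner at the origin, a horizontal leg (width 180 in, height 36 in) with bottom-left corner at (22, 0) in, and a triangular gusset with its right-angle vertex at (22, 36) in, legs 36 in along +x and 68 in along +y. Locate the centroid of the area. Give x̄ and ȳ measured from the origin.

x̄ = 68.44 in, ȳ = 49.27 in

vertical leg: A = 22 × 190 = 4180.00, centroid at (11.00, 95.00).
horizontal leg: A = 180 × 36 = 6480.00, centroid at (112.00, 18.00).
gusset: A = ½·36·68 = 1224.00, centroid at (34.00, 58.67).
ΣA = 11884.00 in², ΣAx̄ = 813356.00 in³, ΣAȳ = 585548.00 in³.
x̄ = 813356.00/11884.00 = 68.44 in; ȳ = 585548.00/11884.00 = 49.27 in.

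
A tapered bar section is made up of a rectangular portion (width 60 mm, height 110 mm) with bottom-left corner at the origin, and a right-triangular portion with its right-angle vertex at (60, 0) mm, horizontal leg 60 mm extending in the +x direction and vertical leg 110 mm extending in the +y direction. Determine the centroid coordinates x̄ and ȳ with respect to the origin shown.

x̄ = 46.67 mm, ȳ = 48.89 mm

Part | A | x̄ᵢ | ȳᵢ | A·x̄ᵢ | A·ȳᵢ
rectangular portion | 6600.00 | 30.00 | 55.00 | 198000.00 | 363000.00
triangular portion | 3300.00 | 80.00 | 36.67 | 264000.00 | 121000.00
Σ | 9900.00 |  |  | 462000.00 | 484000.00
x̄ = 462000.00 / 9900.00 = 46.67 mm
ȳ = 484000.00 / 9900.00 = 48.89 mm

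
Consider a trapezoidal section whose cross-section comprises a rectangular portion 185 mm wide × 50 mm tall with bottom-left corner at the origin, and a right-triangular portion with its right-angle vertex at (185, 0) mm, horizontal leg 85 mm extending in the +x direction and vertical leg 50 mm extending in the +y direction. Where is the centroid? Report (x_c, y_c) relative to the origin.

x_c = 115.07 mm, y_c = 23.44 mm

rectangular portion: A = 185 × 50 = 9250.00, centroid at (92.50, 25.00).
triangular portion: A = ½·85·50 = 2125.00, centroid at (213.33, 16.67).
ΣA = 11375.00 mm², ΣAx_c = 1308958.33 mm³, ΣAy_c = 266666.67 mm³.
x_c = 1308958.33/11375.00 = 115.07 mm; y_c = 266666.67/11375.00 = 23.44 mm.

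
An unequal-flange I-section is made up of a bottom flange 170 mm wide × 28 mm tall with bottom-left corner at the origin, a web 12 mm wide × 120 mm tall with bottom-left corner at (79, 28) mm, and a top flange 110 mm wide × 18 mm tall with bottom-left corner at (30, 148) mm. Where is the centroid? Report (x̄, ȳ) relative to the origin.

Part | A | x̄ᵢ | ȳᵢ | A·x̄ᵢ | A·ȳᵢ
bottom flange | 4760.00 | 85.00 | 14.00 | 404600.00 | 66640.00
web | 1440.00 | 85.00 | 88.00 | 122400.00 | 126720.00
top flange | 1980.00 | 85.00 | 157.00 | 168300.00 | 310860.00
Σ | 8180.00 |  |  | 695300.00 | 504220.00
x̄ = 695300.00 / 8180.00 = 85.00 mm
ȳ = 504220.00 / 8180.00 = 61.64 mm

x̄ = 85.00 mm, ȳ = 61.64 mm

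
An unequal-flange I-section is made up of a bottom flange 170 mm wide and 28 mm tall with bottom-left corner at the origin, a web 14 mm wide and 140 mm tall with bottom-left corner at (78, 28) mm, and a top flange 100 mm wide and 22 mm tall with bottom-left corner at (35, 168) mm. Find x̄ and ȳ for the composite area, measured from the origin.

x̄ = 85.00 mm, ȳ = 73.15 mm

bottom flange: A = 170 × 28 = 4760.00, centroid at (85.00, 14.00).
web: A = 14 × 140 = 1960.00, centroid at (85.00, 98.00).
top flange: A = 100 × 22 = 2200.00, centroid at (85.00, 179.00).
ΣA = 8920.00 mm², ΣAx̄ = 758200.00 mm³, ΣAȳ = 652520.00 mm³.
x̄ = 758200.00/8920.00 = 85.00 mm; ȳ = 652520.00/8920.00 = 73.15 mm.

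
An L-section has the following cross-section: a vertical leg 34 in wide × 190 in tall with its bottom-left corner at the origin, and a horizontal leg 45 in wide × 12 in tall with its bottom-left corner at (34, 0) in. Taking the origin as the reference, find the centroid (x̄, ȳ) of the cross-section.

x̄ = 20.05 in, ȳ = 88.13 in

vertical leg: A = 34 × 190 = 6460.00, centroid at (17.00, 95.00).
horizontal leg: A = 45 × 12 = 540.00, centroid at (56.50, 6.00).
ΣA = 7000.00 in²
ΣAx̄ = (6460.00)(17.00) + (540.00)(56.50) = 140330.00 in³
ΣAȳ = (6460.00)(95.00) + (540.00)(6.00) = 616940.00 in³
x̄ = 140330.00 / 7000.00 = 20.05 in
ȳ = 616940.00 / 7000.00 = 88.13 in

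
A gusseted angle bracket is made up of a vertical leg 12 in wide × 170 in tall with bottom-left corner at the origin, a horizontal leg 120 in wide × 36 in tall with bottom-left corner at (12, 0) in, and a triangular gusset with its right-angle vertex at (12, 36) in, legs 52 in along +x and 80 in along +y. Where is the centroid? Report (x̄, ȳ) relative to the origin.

vertical leg: A = 12 × 170 = 2040.00, centroid at (6.00, 85.00).
horizontal leg: A = 120 × 36 = 4320.00, centroid at (72.00, 18.00).
gusset: A = ½·52·80 = 2080.00, centroid at (29.33, 62.67).
ΣA = 8440.00 in², ΣAx̄ = 384293.33 in³, ΣAȳ = 381506.67 in³.
x̄ = 384293.33/8440.00 = 45.53 in; ȳ = 381506.67/8440.00 = 45.20 in.

x̄ = 45.53 in, ȳ = 45.20 in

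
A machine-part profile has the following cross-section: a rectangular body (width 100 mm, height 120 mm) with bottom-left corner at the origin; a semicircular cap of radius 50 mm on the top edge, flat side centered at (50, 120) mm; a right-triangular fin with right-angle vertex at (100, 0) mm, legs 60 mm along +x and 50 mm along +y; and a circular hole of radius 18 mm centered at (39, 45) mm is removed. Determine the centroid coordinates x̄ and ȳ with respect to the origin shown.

rectangular body: A = 100 × 120 = 12000.00, centroid at (50.00, 60.00).
semicircular top: A = ½π·50² = 3926.99, centroid at (50.00, 141.22).
triangular fin: A = ½·60·50 = 1500.00, centroid at (120.00, 16.67).
hole: A = −π·18² = -1017.88, centroid at (39.00, 45.00).
ΣA = 16409.11 mm²
ΣAx̄ = (12000.00)(50.00) + (3926.99)(50.00) + (1500.00)(120.00) + (-1017.88)(39.00) = 936652.38 mm³
ΣAȳ = (12000.00)(60.00) + (3926.99)(141.22) + (1500.00)(16.67) + (-1017.88)(45.00) = 1253767.81 mm³
x̄ = 936652.38 / 16409.11 = 57.08 mm
ȳ = 1253767.81 / 16409.11 = 76.41 mm

x̄ = 57.08 mm, ȳ = 76.41 mm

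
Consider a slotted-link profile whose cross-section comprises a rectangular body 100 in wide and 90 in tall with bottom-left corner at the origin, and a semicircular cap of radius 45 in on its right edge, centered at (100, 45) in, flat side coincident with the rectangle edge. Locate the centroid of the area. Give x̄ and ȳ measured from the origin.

rectangular body: A = 100 × 90 = 9000.00, centroid at (50.00, 45.00).
semicircular end: A = ½π·45² = 3180.86, centroid at (119.10, 45.00).
ΣA = 12180.86 in²
ΣAx̄ = (9000.00)(50.00) + (3180.86)(119.10) = 828836.26 in³
ΣAȳ = (9000.00)(45.00) + (3180.86)(45.00) = 548138.82 in³
x̄ = 828836.26 / 12180.86 = 68.04 in
ȳ = 548138.82 / 12180.86 = 45.00 in

x̄ = 68.04 in, ȳ = 45.00 in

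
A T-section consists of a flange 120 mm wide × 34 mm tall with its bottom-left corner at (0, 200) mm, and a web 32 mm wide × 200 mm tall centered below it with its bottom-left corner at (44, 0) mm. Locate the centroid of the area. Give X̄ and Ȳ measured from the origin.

X̄ = 60.00 mm, Ȳ = 145.55 mm

web: A = 32 × 200 = 6400.00, centroid at (60.00, 100.00).
flange: A = 120 × 34 = 4080.00, centroid at (60.00, 217.00).
ΣA = 10480.00 mm², ΣAX̄ = 628800.00 mm³, ΣAȲ = 1525360.00 mm³.
X̄ = 628800.00/10480.00 = 60.00 mm; Ȳ = 1525360.00/10480.00 = 145.55 mm.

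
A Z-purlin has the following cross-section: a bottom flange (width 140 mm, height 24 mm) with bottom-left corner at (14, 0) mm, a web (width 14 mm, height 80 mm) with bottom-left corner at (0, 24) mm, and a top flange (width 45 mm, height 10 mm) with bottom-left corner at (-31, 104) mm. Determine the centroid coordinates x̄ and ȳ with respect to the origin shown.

x̄ = 58.06 mm, ȳ = 32.67 mm

bottom flange: A = 140 × 24 = 3360.00, centroid at (84.00, 12.00).
web: A = 14 × 80 = 1120.00, centroid at (7.00, 64.00).
top flange: A = 45 × 10 = 450.00, centroid at (-8.50, 109.00).
ΣA = 4930.00 mm²
ΣAx̄ = (3360.00)(84.00) + (1120.00)(7.00) + (450.00)(-8.50) = 286255.00 mm³
ΣAȳ = (3360.00)(12.00) + (1120.00)(64.00) + (450.00)(109.00) = 161050.00 mm³
x̄ = 286255.00 / 4930.00 = 58.06 mm
ȳ = 161050.00 / 4930.00 = 32.67 mm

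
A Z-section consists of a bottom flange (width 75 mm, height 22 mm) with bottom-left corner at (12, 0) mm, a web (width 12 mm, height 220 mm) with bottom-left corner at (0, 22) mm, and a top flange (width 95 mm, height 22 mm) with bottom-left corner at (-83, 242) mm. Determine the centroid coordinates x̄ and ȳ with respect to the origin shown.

x̄ = 3.66 mm, ȳ = 140.34 mm

bottom flange: A = 75 × 22 = 1650.00, centroid at (49.50, 11.00).
web: A = 12 × 220 = 2640.00, centroid at (6.00, 132.00).
top flange: A = 95 × 22 = 2090.00, centroid at (-35.50, 253.00).
ΣA = 6380.00 mm²
ΣAx̄ = (1650.00)(49.50) + (2640.00)(6.00) + (2090.00)(-35.50) = 23320.00 mm³
ΣAȳ = (1650.00)(11.00) + (2640.00)(132.00) + (2090.00)(253.00) = 895400.00 mm³
x̄ = 23320.00 / 6380.00 = 3.66 mm
ȳ = 895400.00 / 6380.00 = 140.34 mm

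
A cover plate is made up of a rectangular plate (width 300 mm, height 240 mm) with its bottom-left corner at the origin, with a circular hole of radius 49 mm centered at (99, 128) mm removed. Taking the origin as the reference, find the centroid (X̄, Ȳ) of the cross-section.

X̄ = 155.97 mm, Ȳ = 119.06 mm

plate: A = 300 × 240 = 72000.00, centroid at (150.00, 120.00).
hole: A = −π·49² = -7542.96, centroid at (99.00, 128.00).
ΣA = 64457.04 mm²
ΣAX̄ = (72000.00)(150.00) + (-7542.96)(99.00) = 10053246.57 mm³
ΣAȲ = (72000.00)(120.00) + (-7542.96)(128.00) = 7674500.61 mm³
X̄ = 10053246.57 / 64457.04 = 155.97 mm
Ȳ = 7674500.61 / 64457.04 = 119.06 mm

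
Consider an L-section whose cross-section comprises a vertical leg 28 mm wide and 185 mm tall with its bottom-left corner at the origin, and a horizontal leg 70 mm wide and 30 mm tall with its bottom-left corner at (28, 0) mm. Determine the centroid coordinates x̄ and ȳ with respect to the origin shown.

Part | A | x̄ᵢ | ȳᵢ | A·x̄ᵢ | A·ȳᵢ
vertical leg | 5180.00 | 14.00 | 92.50 | 72520.00 | 479150.00
horizontal leg | 2100.00 | 63.00 | 15.00 | 132300.00 | 31500.00
Σ | 7280.00 |  |  | 204820.00 | 510650.00
x̄ = 204820.00 / 7280.00 = 28.13 mm
ȳ = 510650.00 / 7280.00 = 70.14 mm

x̄ = 28.13 mm, ȳ = 70.14 mm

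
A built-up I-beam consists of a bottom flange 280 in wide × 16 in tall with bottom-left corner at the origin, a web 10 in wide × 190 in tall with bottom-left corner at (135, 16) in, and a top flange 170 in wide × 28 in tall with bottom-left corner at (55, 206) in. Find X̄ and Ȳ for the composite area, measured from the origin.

bottom flange: A = 280 × 16 = 4480.00, centroid at (140.00, 8.00).
web: A = 10 × 190 = 1900.00, centroid at (140.00, 111.00).
top flange: A = 170 × 28 = 4760.00, centroid at (140.00, 220.00).
ΣA = 11140.00 in², ΣAX̄ = 1559600.00 in³, ΣAȲ = 1293940.00 in³.
X̄ = 1559600.00/11140.00 = 140.00 in; Ȳ = 1293940.00/11140.00 = 116.15 in.

X̄ = 140.00 in, Ȳ = 116.15 in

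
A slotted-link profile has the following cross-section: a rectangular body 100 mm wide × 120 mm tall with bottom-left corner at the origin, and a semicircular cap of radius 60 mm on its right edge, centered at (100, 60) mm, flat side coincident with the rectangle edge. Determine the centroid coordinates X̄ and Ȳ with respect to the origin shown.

X̄ = 74.17 mm, Ȳ = 60.00 mm

rectangular body: A = 100 × 120 = 12000.00, centroid at (50.00, 60.00).
semicircular end: A = ½π·60² = 5654.87, centroid at (125.46, 60.00).
ΣA = 17654.87 mm²
ΣAX̄ = (12000.00)(50.00) + (5654.87)(125.46) = 1309486.68 mm³
ΣAȲ = (12000.00)(60.00) + (5654.87)(60.00) = 1059292.01 mm³
X̄ = 1309486.68 / 17654.87 = 74.17 mm
Ȳ = 1059292.01 / 17654.87 = 60.00 mm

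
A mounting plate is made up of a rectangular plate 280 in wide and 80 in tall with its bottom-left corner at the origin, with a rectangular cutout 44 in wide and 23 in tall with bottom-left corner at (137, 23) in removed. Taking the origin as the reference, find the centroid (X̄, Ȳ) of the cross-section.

X̄ = 139.10 in, Ȳ = 40.26 in

plate: A = 280 × 80 = 22400.00, centroid at (140.00, 40.00).
hole: A = −(44 × 23) = -1012.00, centroid at (159.00, 34.50).
ΣA = 21388.00 in², ΣAX̄ = 2975092.00 in³, ΣAȲ = 861086.00 in³.
X̄ = 2975092.00/21388.00 = 139.10 in; Ȳ = 861086.00/21388.00 = 40.26 in.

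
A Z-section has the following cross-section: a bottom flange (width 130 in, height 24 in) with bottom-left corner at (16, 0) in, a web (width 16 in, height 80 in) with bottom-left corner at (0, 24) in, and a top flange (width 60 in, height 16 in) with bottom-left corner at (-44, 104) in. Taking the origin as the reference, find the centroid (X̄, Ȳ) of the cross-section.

bottom flange: A = 130 × 24 = 3120.00, centroid at (81.00, 12.00).
web: A = 16 × 80 = 1280.00, centroid at (8.00, 64.00).
top flange: A = 60 × 16 = 960.00, centroid at (-14.00, 112.00).
ΣA = 5360.00 in²
ΣAX̄ = (3120.00)(81.00) + (1280.00)(8.00) + (960.00)(-14.00) = 249520.00 in³
ΣAȲ = (3120.00)(12.00) + (1280.00)(64.00) + (960.00)(112.00) = 226880.00 in³
X̄ = 249520.00 / 5360.00 = 46.55 in
Ȳ = 226880.00 / 5360.00 = 42.33 in

X̄ = 46.55 in, Ȳ = 42.33 in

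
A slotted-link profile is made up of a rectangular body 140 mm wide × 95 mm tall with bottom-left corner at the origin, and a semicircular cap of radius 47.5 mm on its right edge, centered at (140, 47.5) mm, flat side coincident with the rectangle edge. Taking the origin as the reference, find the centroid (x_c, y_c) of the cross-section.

x_c = 88.97 mm, y_c = 47.50 mm

rectangular body: A = 140 × 95 = 13300.00, centroid at (70.00, 47.50).
semicircular end: A = ½π·47.5² = 3544.11, centroid at (160.16, 47.50).
ΣA = 16844.11 mm², ΣAx_c = 1498623.21 mm³, ΣAy_c = 800095.19 mm³.
x_c = 1498623.21/16844.11 = 88.97 mm; y_c = 800095.19/16844.11 = 47.50 mm.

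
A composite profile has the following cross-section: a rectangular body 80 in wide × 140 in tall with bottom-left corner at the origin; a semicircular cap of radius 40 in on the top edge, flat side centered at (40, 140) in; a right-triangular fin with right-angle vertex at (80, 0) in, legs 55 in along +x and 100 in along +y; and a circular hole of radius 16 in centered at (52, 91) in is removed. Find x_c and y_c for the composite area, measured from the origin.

x_c = 49.63 in, y_c = 76.44 in

Part | A | x̄ᵢ | ȳᵢ | A·x̄ᵢ | A·ȳᵢ
rectangular body | 11200.00 | 40.00 | 70.00 | 448000.00 | 784000.00
semicircular top | 2513.27 | 40.00 | 156.98 | 100530.96 | 394525.04
triangular fin | 2750.00 | 98.33 | 33.33 | 270416.67 | 91666.67
hole | -804.25 | 52.00 | 91.00 | -41820.88 | -73186.54
Σ | 15659.03 |  |  | 777126.75 | 1197005.17
x_c = 777126.75 / 15659.03 = 49.63 in
y_c = 1197005.17 / 15659.03 = 76.44 in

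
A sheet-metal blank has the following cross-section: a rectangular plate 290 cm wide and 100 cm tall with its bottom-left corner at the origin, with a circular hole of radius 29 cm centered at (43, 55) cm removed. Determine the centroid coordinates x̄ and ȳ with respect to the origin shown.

x̄ = 155.22 cm, ȳ = 49.50 cm

Part | A | x̄ᵢ | ȳᵢ | A·x̄ᵢ | A·ȳᵢ
plate | 29000.00 | 145.00 | 50.00 | 4205000.00 | 1450000.00
hole | -2642.08 | 43.00 | 55.00 | -113609.42 | -145314.37
Σ | 26357.92 |  |  | 4091390.58 | 1304685.63
x̄ = 4091390.58 / 26357.92 = 155.22 cm
ȳ = 1304685.63 / 26357.92 = 49.50 cm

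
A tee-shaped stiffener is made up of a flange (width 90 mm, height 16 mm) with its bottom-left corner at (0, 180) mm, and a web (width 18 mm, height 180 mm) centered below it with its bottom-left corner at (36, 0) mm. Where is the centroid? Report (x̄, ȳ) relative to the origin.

x̄ = 45.00 mm, ȳ = 120.15 mm

Part | A | x̄ᵢ | ȳᵢ | A·x̄ᵢ | A·ȳᵢ
web | 3240.00 | 45.00 | 90.00 | 145800.00 | 291600.00
flange | 1440.00 | 45.00 | 188.00 | 64800.00 | 270720.00
Σ | 4680.00 |  |  | 210600.00 | 562320.00
x̄ = 210600.00 / 4680.00 = 45.00 mm
ȳ = 562320.00 / 4680.00 = 120.15 mm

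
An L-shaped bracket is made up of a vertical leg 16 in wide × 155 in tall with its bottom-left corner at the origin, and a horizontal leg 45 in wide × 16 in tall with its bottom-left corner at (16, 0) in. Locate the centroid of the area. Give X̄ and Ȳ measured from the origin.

Part | A | x̄ᵢ | ȳᵢ | A·x̄ᵢ | A·ȳᵢ
vertical leg | 2480.00 | 8.00 | 77.50 | 19840.00 | 192200.00
horizontal leg | 720.00 | 38.50 | 8.00 | 27720.00 | 5760.00
Σ | 3200.00 |  |  | 47560.00 | 197960.00
X̄ = 47560.00 / 3200.00 = 14.86 in
Ȳ = 197960.00 / 3200.00 = 61.86 in

X̄ = 14.86 in, Ȳ = 61.86 in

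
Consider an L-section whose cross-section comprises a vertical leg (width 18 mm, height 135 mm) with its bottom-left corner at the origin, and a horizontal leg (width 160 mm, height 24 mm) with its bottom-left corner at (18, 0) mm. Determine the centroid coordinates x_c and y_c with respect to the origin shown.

x_c = 63.51 mm, y_c = 33.51 mm

Part | A | x̄ᵢ | ȳᵢ | A·x̄ᵢ | A·ȳᵢ
vertical leg | 2430.00 | 9.00 | 67.50 | 21870.00 | 164025.00
horizontal leg | 3840.00 | 98.00 | 12.00 | 376320.00 | 46080.00
Σ | 6270.00 |  |  | 398190.00 | 210105.00
x_c = 398190.00 / 6270.00 = 63.51 mm
y_c = 210105.00 / 6270.00 = 33.51 mm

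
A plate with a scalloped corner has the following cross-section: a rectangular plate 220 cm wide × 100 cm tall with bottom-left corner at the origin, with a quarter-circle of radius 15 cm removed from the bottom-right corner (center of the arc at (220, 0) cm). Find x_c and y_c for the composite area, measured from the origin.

x_c = 109.16 cm, y_c = 50.35 cm

plate: A = 220 × 100 = 22000.00, centroid at (110.00, 50.00).
removed quarter-circle: A = −¼π·15² = -176.71, centroid at (213.63, 6.37).
ΣA = 21823.29 cm², ΣAx_c = 2382247.79 cm³, ΣAy_c = 1098875.00 cm³.
x_c = 2382247.79/21823.29 = 109.16 cm; y_c = 1098875.00/21823.29 = 50.35 cm.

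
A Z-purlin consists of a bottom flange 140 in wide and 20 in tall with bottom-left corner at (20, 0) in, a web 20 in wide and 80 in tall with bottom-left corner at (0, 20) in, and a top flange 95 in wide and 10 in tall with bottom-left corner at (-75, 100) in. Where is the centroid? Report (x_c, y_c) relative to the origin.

x_c = 45.21 in, y_c = 41.82 in

Part | A | x̄ᵢ | ȳᵢ | A·x̄ᵢ | A·ȳᵢ
bottom flange | 2800.00 | 90.00 | 10.00 | 252000.00 | 28000.00
web | 1600.00 | 10.00 | 60.00 | 16000.00 | 96000.00
top flange | 950.00 | -27.50 | 105.00 | -26125.00 | 99750.00
Σ | 5350.00 |  |  | 241875.00 | 223750.00
x_c = 241875.00 / 5350.00 = 45.21 in
y_c = 223750.00 / 5350.00 = 41.82 in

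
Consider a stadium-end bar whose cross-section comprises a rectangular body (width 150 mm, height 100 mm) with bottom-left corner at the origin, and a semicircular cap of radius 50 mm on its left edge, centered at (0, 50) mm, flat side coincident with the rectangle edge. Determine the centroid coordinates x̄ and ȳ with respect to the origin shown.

Part | A | x̄ᵢ | ȳᵢ | A·x̄ᵢ | A·ȳᵢ
rectangular body | 15000.00 | 75.00 | 50.00 | 1125000.00 | 750000.00
semicircular end | 3926.99 | -21.22 | 50.00 | -83333.33 | 196349.54
Σ | 18926.99 |  |  | 1041666.67 | 946349.54
x̄ = 1041666.67 / 18926.99 = 55.04 mm
ȳ = 946349.54 / 18926.99 = 50.00 mm

x̄ = 55.04 mm, ȳ = 50.00 mm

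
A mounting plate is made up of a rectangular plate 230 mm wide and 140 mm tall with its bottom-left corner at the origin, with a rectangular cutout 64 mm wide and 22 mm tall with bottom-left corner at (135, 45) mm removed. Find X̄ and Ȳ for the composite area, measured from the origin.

plate: A = 230 × 140 = 32200.00, centroid at (115.00, 70.00).
hole: A = −(64 × 22) = -1408.00, centroid at (167.00, 56.00).
ΣA = 30792.00 mm²
ΣAX̄ = (32200.00)(115.00) + (-1408.00)(167.00) = 3467864.00 mm³
ΣAȲ = (32200.00)(70.00) + (-1408.00)(56.00) = 2175152.00 mm³
X̄ = 3467864.00 / 30792.00 = 112.62 mm
Ȳ = 2175152.00 / 30792.00 = 70.64 mm

X̄ = 112.62 mm, Ȳ = 70.64 mm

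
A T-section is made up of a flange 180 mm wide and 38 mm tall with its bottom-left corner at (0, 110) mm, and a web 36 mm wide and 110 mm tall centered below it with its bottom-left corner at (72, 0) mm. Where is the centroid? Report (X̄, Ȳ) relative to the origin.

X̄ = 90.00 mm, Ȳ = 101.87 mm

web: A = 36 × 110 = 3960.00, centroid at (90.00, 55.00).
flange: A = 180 × 38 = 6840.00, centroid at (90.00, 129.00).
ΣA = 10800.00 mm², ΣAX̄ = 972000.00 mm³, ΣAȲ = 1100160.00 mm³.
X̄ = 972000.00/10800.00 = 90.00 mm; Ȳ = 1100160.00/10800.00 = 101.87 mm.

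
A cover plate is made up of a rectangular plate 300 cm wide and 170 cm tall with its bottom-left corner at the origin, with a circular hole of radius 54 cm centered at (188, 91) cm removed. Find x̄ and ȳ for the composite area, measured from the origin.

plate: A = 300 × 170 = 51000.00, centroid at (150.00, 85.00).
hole: A = −π·54² = -9160.88, centroid at (188.00, 91.00).
ΣA = 41839.12 cm², ΣAx̄ = 5927753.77 cm³, ΣAȳ = 3501359.54 cm³.
x̄ = 5927753.77/41839.12 = 141.68 cm; ȳ = 3501359.54/41839.12 = 83.69 cm.

x̄ = 141.68 cm, ȳ = 83.69 cm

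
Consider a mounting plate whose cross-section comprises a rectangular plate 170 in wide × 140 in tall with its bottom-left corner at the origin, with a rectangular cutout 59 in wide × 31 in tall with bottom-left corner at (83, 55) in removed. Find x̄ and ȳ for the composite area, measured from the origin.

plate: A = 170 × 140 = 23800.00, centroid at (85.00, 70.00).
hole: A = −(59 × 31) = -1829.00, centroid at (112.50, 70.50).
ΣA = 21971.00 in²
ΣAx̄ = (23800.00)(85.00) + (-1829.00)(112.50) = 1817237.50 in³
ΣAȳ = (23800.00)(70.00) + (-1829.00)(70.50) = 1537055.50 in³
x̄ = 1817237.50 / 21971.00 = 82.71 in
ȳ = 1537055.50 / 21971.00 = 69.96 in

x̄ = 82.71 in, ȳ = 69.96 in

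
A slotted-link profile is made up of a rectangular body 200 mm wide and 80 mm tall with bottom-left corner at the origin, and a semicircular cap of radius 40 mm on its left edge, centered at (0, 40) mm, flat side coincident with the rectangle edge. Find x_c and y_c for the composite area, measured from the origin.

x_c = 84.12 mm, y_c = 40.00 mm

Part | A | x̄ᵢ | ȳᵢ | A·x̄ᵢ | A·ȳᵢ
rectangular body | 16000.00 | 100.00 | 40.00 | 1600000.00 | 640000.00
semicircular end | 2513.27 | -16.98 | 40.00 | -42666.67 | 100530.96
Σ | 18513.27 |  |  | 1557333.33 | 740530.96
x_c = 1557333.33 / 18513.27 = 84.12 mm
y_c = 740530.96 / 18513.27 = 40.00 mm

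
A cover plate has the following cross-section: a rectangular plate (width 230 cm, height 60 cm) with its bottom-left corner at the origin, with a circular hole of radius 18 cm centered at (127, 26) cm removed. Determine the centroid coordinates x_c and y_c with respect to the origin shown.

plate: A = 230 × 60 = 13800.00, centroid at (115.00, 30.00).
hole: A = −π·18² = -1017.88, centroid at (127.00, 26.00).
ΣA = 12782.12 cm²
ΣAx_c = (13800.00)(115.00) + (-1017.88)(127.00) = 1457729.75 cm³
ΣAy_c = (13800.00)(30.00) + (-1017.88)(26.00) = 387535.22 cm³
x_c = 1457729.75 / 12782.12 = 114.04 cm
y_c = 387535.22 / 12782.12 = 30.32 cm

x_c = 114.04 cm, y_c = 30.32 cm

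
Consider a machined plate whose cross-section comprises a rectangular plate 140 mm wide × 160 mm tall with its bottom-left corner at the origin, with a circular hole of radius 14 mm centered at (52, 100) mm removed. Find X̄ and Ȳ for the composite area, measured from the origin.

X̄ = 70.51 mm, Ȳ = 79.43 mm

plate: A = 140 × 160 = 22400.00, centroid at (70.00, 80.00).
hole: A = −π·14² = -615.75, centroid at (52.00, 100.00).
ΣA = 21784.25 mm²
ΣAX̄ = (22400.00)(70.00) + (-615.75)(52.00) = 1535980.89 mm³
ΣAȲ = (22400.00)(80.00) + (-615.75)(100.00) = 1730424.78 mm³
X̄ = 1535980.89 / 21784.25 = 70.51 mm
Ȳ = 1730424.78 / 21784.25 = 79.43 mm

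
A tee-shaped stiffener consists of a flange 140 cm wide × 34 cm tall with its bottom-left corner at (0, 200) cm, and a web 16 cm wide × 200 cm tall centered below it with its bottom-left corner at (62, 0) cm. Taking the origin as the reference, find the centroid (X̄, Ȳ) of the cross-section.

X̄ = 70.00 cm, Ȳ = 169.96 cm

web: A = 16 × 200 = 3200.00, centroid at (70.00, 100.00).
flange: A = 140 × 34 = 4760.00, centroid at (70.00, 217.00).
ΣA = 7960.00 cm²
ΣAX̄ = (3200.00)(70.00) + (4760.00)(70.00) = 557200.00 cm³
ΣAȲ = (3200.00)(100.00) + (4760.00)(217.00) = 1352920.00 cm³
X̄ = 557200.00 / 7960.00 = 70.00 cm
Ȳ = 1352920.00 / 7960.00 = 169.96 cm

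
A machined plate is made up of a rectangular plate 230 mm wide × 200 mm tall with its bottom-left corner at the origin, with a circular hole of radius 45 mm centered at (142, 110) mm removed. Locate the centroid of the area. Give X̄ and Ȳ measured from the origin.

X̄ = 110.67 mm, Ȳ = 98.40 mm

Part | A | x̄ᵢ | ȳᵢ | A·x̄ᵢ | A·ȳᵢ
plate | 46000.00 | 115.00 | 100.00 | 5290000.00 | 4600000.00
hole | -6361.73 | 142.00 | 110.00 | -903364.97 | -699789.76
Σ | 39638.27 |  |  | 4386635.03 | 3900210.24
X̄ = 4386635.03 / 39638.27 = 110.67 mm
Ȳ = 3900210.24 / 39638.27 = 98.40 mm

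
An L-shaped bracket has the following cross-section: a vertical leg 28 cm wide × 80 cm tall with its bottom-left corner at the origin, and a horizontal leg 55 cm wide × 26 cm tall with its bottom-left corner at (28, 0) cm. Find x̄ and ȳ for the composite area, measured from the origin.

x̄ = 30.17 cm, ȳ = 29.48 cm

vertical leg: A = 28 × 80 = 2240.00, centroid at (14.00, 40.00).
horizontal leg: A = 55 × 26 = 1430.00, centroid at (55.50, 13.00).
ΣA = 3670.00 cm²
ΣAx̄ = (2240.00)(14.00) + (1430.00)(55.50) = 110725.00 cm³
ΣAȳ = (2240.00)(40.00) + (1430.00)(13.00) = 108190.00 cm³
x̄ = 110725.00 / 3670.00 = 30.17 cm
ȳ = 108190.00 / 3670.00 = 29.48 cm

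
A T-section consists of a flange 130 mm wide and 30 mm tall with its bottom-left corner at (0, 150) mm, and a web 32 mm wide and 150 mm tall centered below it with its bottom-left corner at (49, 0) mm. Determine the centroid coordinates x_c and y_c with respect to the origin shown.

x_c = 65.00 mm, y_c = 115.34 mm

web: A = 32 × 150 = 4800.00, centroid at (65.00, 75.00).
flange: A = 130 × 30 = 3900.00, centroid at (65.00, 165.00).
ΣA = 8700.00 mm², ΣAx_c = 565500.00 mm³, ΣAy_c = 1003500.00 mm³.
x_c = 565500.00/8700.00 = 65.00 mm; y_c = 1003500.00/8700.00 = 115.34 mm.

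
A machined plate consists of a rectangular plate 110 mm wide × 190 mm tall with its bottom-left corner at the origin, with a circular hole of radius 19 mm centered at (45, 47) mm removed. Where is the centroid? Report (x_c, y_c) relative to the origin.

x_c = 55.57 mm, y_c = 97.75 mm

plate: A = 110 × 190 = 20900.00, centroid at (55.00, 95.00).
hole: A = −π·19² = -1134.11, centroid at (45.00, 47.00).
ΣA = 19765.89 mm²
ΣAx_c = (20900.00)(55.00) + (-1134.11)(45.00) = 1098464.83 mm³
ΣAy_c = (20900.00)(95.00) + (-1134.11)(47.00) = 1932196.60 mm³
x_c = 1098464.83 / 19765.89 = 55.57 mm
y_c = 1932196.60 / 19765.89 = 97.75 mm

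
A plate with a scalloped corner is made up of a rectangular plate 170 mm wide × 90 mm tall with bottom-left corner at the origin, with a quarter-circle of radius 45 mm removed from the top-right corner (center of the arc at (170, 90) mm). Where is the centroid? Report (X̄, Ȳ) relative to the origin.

X̄ = 77.35 mm, Ȳ = 42.00 mm

plate: A = 170 × 90 = 15300.00, centroid at (85.00, 45.00).
removed quarter-circle: A = −¼π·45² = -1590.43, centroid at (150.90, 70.90).
ΣA = 13709.57 mm²
ΣAX̄ = (15300.00)(85.00) + (-1590.43)(150.90) = 1060501.68 mm³
ΣAȲ = (15300.00)(45.00) + (-1590.43)(70.90) = 575736.18 mm³
X̄ = 1060501.68 / 13709.57 = 77.35 mm
Ȳ = 575736.18 / 13709.57 = 42.00 mm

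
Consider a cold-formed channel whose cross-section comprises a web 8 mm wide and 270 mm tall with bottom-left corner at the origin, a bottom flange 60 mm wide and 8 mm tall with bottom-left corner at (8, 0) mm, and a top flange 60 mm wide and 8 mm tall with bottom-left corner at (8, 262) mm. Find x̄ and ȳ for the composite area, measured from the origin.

x̄ = 14.46 mm, ȳ = 135.00 mm

web: A = 8 × 270 = 2160.00, centroid at (4.00, 135.00).
bottom flange: A = 60 × 8 = 480.00, centroid at (38.00, 4.00).
top flange: A = 60 × 8 = 480.00, centroid at (38.00, 266.00).
ΣA = 3120.00 mm²
ΣAx̄ = (2160.00)(4.00) + (480.00)(38.00) + (480.00)(38.00) = 45120.00 mm³
ΣAȳ = (2160.00)(135.00) + (480.00)(4.00) + (480.00)(266.00) = 421200.00 mm³
x̄ = 45120.00 / 3120.00 = 14.46 mm
ȳ = 421200.00 / 3120.00 = 135.00 mm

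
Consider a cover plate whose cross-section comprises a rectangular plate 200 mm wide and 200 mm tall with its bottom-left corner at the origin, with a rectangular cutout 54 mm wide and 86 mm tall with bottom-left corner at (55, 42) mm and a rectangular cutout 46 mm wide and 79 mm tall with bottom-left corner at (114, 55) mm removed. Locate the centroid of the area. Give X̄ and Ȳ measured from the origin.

X̄ = 98.40 mm, Ȳ = 102.83 mm

plate: A = 200 × 200 = 40000.00, centroid at (100.00, 100.00).
hole 1: A = −(54 × 86) = -4644.00, centroid at (82.00, 85.00).
hole 2: A = −(46 × 79) = -3634.00, centroid at (137.00, 94.50).
ΣA = 31722.00 mm²
ΣAX̄ = (40000.00)(100.00) + (-4644.00)(82.00) + (-3634.00)(137.00) = 3121334.00 mm³
ΣAȲ = (40000.00)(100.00) + (-4644.00)(85.00) + (-3634.00)(94.50) = 3261847.00 mm³
X̄ = 3121334.00 / 31722.00 = 98.40 mm
Ȳ = 3261847.00 / 31722.00 = 102.83 mm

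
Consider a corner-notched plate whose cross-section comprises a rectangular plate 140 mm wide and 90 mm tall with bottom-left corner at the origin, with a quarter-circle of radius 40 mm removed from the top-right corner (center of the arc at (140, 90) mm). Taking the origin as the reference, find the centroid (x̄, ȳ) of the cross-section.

x̄ = 64.13 mm, ȳ = 41.90 mm

plate: A = 140 × 90 = 12600.00, centroid at (70.00, 45.00).
removed quarter-circle: A = −¼π·40² = -1256.64, centroid at (123.02, 73.02).
ΣA = 11343.36 mm²
ΣAx̄ = (12600.00)(70.00) + (-1256.64)(123.02) = 727404.14 mm³
ΣAȳ = (12600.00)(45.00) + (-1256.64)(73.02) = 475236.00 mm³
x̄ = 727404.14 / 11343.36 = 64.13 mm
ȳ = 475236.00 / 11343.36 = 41.90 mm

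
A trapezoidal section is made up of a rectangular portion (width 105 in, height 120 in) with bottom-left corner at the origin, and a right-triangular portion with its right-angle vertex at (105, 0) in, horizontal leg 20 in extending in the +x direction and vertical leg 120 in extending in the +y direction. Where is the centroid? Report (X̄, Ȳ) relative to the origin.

rectangular portion: A = 105 × 120 = 12600.00, centroid at (52.50, 60.00).
triangular portion: A = ½·20·120 = 1200.00, centroid at (111.67, 40.00).
ΣA = 13800.00 in², ΣAX̄ = 795500.00 in³, ΣAȲ = 804000.00 in³.
X̄ = 795500.00/13800.00 = 57.64 in; Ȳ = 804000.00/13800.00 = 58.26 in.

X̄ = 57.64 in, Ȳ = 58.26 in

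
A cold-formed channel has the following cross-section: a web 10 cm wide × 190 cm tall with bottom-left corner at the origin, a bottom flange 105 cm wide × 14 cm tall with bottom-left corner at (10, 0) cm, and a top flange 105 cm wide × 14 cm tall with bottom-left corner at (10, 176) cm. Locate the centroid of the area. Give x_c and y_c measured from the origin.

x_c = 39.93 cm, y_c = 95.00 cm

web: A = 10 × 190 = 1900.00, centroid at (5.00, 95.00).
bottom flange: A = 105 × 14 = 1470.00, centroid at (62.50, 7.00).
top flange: A = 105 × 14 = 1470.00, centroid at (62.50, 183.00).
ΣA = 4840.00 cm²
ΣAx_c = (1900.00)(5.00) + (1470.00)(62.50) + (1470.00)(62.50) = 193250.00 cm³
ΣAy_c = (1900.00)(95.00) + (1470.00)(7.00) + (1470.00)(183.00) = 459800.00 cm³
x_c = 193250.00 / 4840.00 = 39.93 cm
y_c = 459800.00 / 4840.00 = 95.00 cm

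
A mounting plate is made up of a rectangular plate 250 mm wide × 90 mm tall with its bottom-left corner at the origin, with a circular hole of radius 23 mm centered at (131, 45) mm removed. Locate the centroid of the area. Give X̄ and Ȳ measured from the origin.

X̄ = 124.52 mm, Ȳ = 45.00 mm

plate: A = 250 × 90 = 22500.00, centroid at (125.00, 45.00).
hole: A = −π·23² = -1661.90, centroid at (131.00, 45.00).
ΣA = 20838.10 mm²
ΣAX̄ = (22500.00)(125.00) + (-1661.90)(131.00) = 2594790.77 mm³
ΣAȲ = (22500.00)(45.00) + (-1661.90)(45.00) = 937714.39 mm³
X̄ = 2594790.77 / 20838.10 = 124.52 mm
Ȳ = 937714.39 / 20838.10 = 45.00 mm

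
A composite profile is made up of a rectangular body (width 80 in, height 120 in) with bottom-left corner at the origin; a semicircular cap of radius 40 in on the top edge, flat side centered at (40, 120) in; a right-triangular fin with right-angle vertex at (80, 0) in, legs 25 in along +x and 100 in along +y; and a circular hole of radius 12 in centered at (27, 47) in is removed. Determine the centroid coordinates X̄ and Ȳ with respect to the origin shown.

X̄ = 45.14 in, Ȳ = 72.86 in

Part | A | x̄ᵢ | ȳᵢ | A·x̄ᵢ | A·ȳᵢ
rectangular body | 9600.00 | 40.00 | 60.00 | 384000.00 | 576000.00
semicircular top | 2513.27 | 40.00 | 136.98 | 100530.96 | 344259.56
triangular fin | 1250.00 | 88.33 | 33.33 | 110416.67 | 41666.67
hole | -452.39 | 27.00 | 47.00 | -12214.51 | -21262.30
Σ | 12910.88 |  |  | 582733.12 | 940663.93
X̄ = 582733.12 / 12910.88 = 45.14 in
Ȳ = 940663.93 / 12910.88 = 72.86 in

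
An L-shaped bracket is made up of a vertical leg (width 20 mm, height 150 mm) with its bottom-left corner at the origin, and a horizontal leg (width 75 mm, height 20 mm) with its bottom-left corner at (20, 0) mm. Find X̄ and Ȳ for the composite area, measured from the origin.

Part | A | x̄ᵢ | ȳᵢ | A·x̄ᵢ | A·ȳᵢ
vertical leg | 3000.00 | 10.00 | 75.00 | 30000.00 | 225000.00
horizontal leg | 1500.00 | 57.50 | 10.00 | 86250.00 | 15000.00
Σ | 4500.00 |  |  | 116250.00 | 240000.00
X̄ = 116250.00 / 4500.00 = 25.83 mm
Ȳ = 240000.00 / 4500.00 = 53.33 mm

X̄ = 25.83 mm, Ȳ = 53.33 mm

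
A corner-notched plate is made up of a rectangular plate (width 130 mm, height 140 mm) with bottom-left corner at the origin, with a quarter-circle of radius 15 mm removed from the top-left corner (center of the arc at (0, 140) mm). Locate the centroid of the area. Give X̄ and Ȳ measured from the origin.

X̄ = 65.57 mm, Ȳ = 69.38 mm

plate: A = 130 × 140 = 18200.00, centroid at (65.00, 70.00).
removed quarter-circle: A = −¼π·15² = -176.71, centroid at (6.37, 133.63).
ΣA = 18023.29 mm², ΣAX̄ = 1181875.00 mm³, ΣAȲ = 1250384.96 mm³.
X̄ = 1181875.00/18023.29 = 65.57 mm; Ȳ = 1250384.96/18023.29 = 69.38 mm.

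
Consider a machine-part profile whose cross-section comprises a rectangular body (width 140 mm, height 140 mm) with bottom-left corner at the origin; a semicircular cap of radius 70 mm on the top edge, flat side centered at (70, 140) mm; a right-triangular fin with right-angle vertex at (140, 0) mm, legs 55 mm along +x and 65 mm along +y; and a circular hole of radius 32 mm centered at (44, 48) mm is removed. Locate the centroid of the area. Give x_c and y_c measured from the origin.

x_c = 79.34 mm, y_c = 99.06 mm

Part | A | x̄ᵢ | ȳᵢ | A·x̄ᵢ | A·ȳᵢ
rectangular body | 19600.00 | 70.00 | 70.00 | 1372000.00 | 1372000.00
semicircular top | 7696.90 | 70.00 | 169.71 | 538783.14 | 1306232.95
triangular fin | 1787.50 | 158.33 | 21.67 | 283020.83 | 38729.17
hole | -3216.99 | 44.00 | 48.00 | -141547.60 | -154415.56
Σ | 25867.41 |  |  | 2052256.37 | 2562546.55
x_c = 2052256.37 / 25867.41 = 79.34 mm
y_c = 2562546.55 / 25867.41 = 99.06 mm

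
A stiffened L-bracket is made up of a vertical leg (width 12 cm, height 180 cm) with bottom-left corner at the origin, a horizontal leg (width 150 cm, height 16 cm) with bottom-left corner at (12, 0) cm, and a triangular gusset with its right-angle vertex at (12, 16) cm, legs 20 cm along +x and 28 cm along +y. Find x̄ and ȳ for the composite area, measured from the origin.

x̄ = 46.90 cm, ȳ = 45.60 cm

vertical leg: A = 12 × 180 = 2160.00, centroid at (6.00, 90.00).
horizontal leg: A = 150 × 16 = 2400.00, centroid at (87.00, 8.00).
gusset: A = ½·20·28 = 280.00, centroid at (18.67, 25.33).
ΣA = 4840.00 cm²
ΣAx̄ = (2160.00)(6.00) + (2400.00)(87.00) + (280.00)(18.67) = 226986.67 cm³
ΣAȳ = (2160.00)(90.00) + (2400.00)(8.00) + (280.00)(25.33) = 220693.33 cm³
x̄ = 226986.67 / 4840.00 = 46.90 cm
ȳ = 220693.33 / 4840.00 = 45.60 cm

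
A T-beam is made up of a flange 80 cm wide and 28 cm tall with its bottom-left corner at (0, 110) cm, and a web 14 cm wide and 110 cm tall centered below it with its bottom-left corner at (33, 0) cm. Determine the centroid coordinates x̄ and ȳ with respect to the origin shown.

web: A = 14 × 110 = 1540.00, centroid at (40.00, 55.00).
flange: A = 80 × 28 = 2240.00, centroid at (40.00, 124.00).
ΣA = 3780.00 cm²
ΣAx̄ = (1540.00)(40.00) + (2240.00)(40.00) = 151200.00 cm³
ΣAȳ = (1540.00)(55.00) + (2240.00)(124.00) = 362460.00 cm³
x̄ = 151200.00 / 3780.00 = 40.00 cm
ȳ = 362460.00 / 3780.00 = 95.89 cm

x̄ = 40.00 cm, ȳ = 95.89 cm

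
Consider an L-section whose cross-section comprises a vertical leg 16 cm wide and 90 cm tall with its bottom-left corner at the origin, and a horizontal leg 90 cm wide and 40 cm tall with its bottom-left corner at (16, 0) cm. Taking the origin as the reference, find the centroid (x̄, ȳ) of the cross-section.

x̄ = 45.86 cm, ȳ = 27.14 cm

vertical leg: A = 16 × 90 = 1440.00, centroid at (8.00, 45.00).
horizontal leg: A = 90 × 40 = 3600.00, centroid at (61.00, 20.00).
ΣA = 5040.00 cm², ΣAx̄ = 231120.00 cm³, ΣAȳ = 136800.00 cm³.
x̄ = 231120.00/5040.00 = 45.86 cm; ȳ = 136800.00/5040.00 = 27.14 cm.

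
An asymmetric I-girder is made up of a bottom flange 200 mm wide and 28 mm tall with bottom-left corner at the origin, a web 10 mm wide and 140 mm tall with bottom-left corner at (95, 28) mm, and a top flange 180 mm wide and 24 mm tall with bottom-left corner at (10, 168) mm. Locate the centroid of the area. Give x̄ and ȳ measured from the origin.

Part | A | x̄ᵢ | ȳᵢ | A·x̄ᵢ | A·ȳᵢ
bottom flange | 5600.00 | 100.00 | 14.00 | 560000.00 | 78400.00
web | 1400.00 | 100.00 | 98.00 | 140000.00 | 137200.00
top flange | 4320.00 | 100.00 | 180.00 | 432000.00 | 777600.00
Σ | 11320.00 |  |  | 1132000.00 | 993200.00
x̄ = 1132000.00 / 11320.00 = 100.00 mm
ȳ = 993200.00 / 11320.00 = 87.74 mm

x̄ = 100.00 mm, ȳ = 87.74 mm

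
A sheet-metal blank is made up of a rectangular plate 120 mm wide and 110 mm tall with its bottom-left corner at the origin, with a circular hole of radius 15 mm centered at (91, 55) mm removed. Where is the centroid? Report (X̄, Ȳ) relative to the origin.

X̄ = 58.25 mm, Ȳ = 55.00 mm

plate: A = 120 × 110 = 13200.00, centroid at (60.00, 55.00).
hole: A = −π·15² = -706.86, centroid at (91.00, 55.00).
ΣA = 12493.14 mm²
ΣAX̄ = (13200.00)(60.00) + (-706.86)(91.00) = 727675.89 mm³
ΣAȲ = (13200.00)(55.00) + (-706.86)(55.00) = 687122.79 mm³
X̄ = 727675.89 / 12493.14 = 58.25 mm
Ȳ = 687122.79 / 12493.14 = 55.00 mm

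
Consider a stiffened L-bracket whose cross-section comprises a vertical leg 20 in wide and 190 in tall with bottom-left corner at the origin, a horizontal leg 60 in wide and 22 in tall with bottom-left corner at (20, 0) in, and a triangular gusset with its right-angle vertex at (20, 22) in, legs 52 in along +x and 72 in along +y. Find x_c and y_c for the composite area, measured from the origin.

Part | A | x̄ᵢ | ȳᵢ | A·x̄ᵢ | A·ȳᵢ
vertical leg | 3800.00 | 10.00 | 95.00 | 38000.00 | 361000.00
horizontal leg | 1320.00 | 50.00 | 11.00 | 66000.00 | 14520.00
gusset | 1872.00 | 37.33 | 46.00 | 69888.00 | 86112.00
Σ | 6992.00 |  |  | 173888.00 | 461632.00
x_c = 173888.00 / 6992.00 = 24.87 in
y_c = 461632.00 / 6992.00 = 66.02 in

x_c = 24.87 in, y_c = 66.02 in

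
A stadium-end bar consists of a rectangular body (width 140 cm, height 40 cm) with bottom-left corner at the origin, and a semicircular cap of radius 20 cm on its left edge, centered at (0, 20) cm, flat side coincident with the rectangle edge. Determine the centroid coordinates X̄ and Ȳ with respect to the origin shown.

Part | A | x̄ᵢ | ȳᵢ | A·x̄ᵢ | A·ȳᵢ
rectangular body | 5600.00 | 70.00 | 20.00 | 392000.00 | 112000.00
semicircular end | 628.32 | -8.49 | 20.00 | -5333.33 | 12566.37
Σ | 6228.32 |  |  | 386666.67 | 124566.37
X̄ = 386666.67 / 6228.32 = 62.08 cm
Ȳ = 124566.37 / 6228.32 = 20.00 cm

X̄ = 62.08 cm, Ȳ = 20.00 cm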